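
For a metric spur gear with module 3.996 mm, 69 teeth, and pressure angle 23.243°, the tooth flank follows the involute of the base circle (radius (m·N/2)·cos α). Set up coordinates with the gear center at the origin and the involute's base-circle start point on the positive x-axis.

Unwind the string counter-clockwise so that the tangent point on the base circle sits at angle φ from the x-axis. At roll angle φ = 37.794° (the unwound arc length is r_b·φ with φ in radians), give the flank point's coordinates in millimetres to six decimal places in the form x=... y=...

x=151.305416 y=11.599733

pitch radius r_p = m·N/2 = 3.996·69/2 = 137.862000
base radius r_b = r_p·cos α = 137.862000·cos 23.243° = 126.673042
roll angle φ = 37.794° = 0.65962974 rad
x = r_b·(cos φ + φ·sin φ) = 126.673042·(0.79021919 + 0.65962974·0.61282431) = 151.305416
y = r_b·(sin φ − φ·cos φ) = 126.673042·(0.61282431 − 0.65962974·0.79021919) = 11.599733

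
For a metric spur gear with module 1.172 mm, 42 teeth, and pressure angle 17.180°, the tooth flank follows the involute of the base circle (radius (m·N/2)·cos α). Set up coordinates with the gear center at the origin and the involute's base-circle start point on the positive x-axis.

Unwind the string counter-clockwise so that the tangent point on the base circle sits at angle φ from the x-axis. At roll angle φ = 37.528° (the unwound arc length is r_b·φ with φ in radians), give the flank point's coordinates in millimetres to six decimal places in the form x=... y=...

x=28.029463 y=2.109374

pitch radius r_p = m·N/2 = 1.172·42/2 = 24.612000
base radius r_b = r_p·cos α = 24.612000·cos 17.180° = 23.513850
roll angle φ = 37.528° = 0.65498716 rad
x = r_b·(cos φ + φ·sin φ) = 23.513850·(0.79305575 + 0.65498716·0.60914906) = 28.029463
y = r_b·(sin φ − φ·cos φ) = 23.513850·(0.60914906 − 0.65498716·0.79305575) = 2.109374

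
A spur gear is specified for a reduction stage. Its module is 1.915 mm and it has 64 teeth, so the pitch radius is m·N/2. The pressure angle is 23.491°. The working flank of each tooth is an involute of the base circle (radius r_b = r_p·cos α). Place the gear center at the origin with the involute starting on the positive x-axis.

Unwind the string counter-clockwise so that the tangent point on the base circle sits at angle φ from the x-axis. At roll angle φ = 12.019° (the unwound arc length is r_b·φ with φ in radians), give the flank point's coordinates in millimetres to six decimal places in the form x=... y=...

pitch radius r_p = m·N/2 = 1.915·64/2 = 61.280000
base radius r_b = r_p·cos α = 61.280000·cos 23.491° = 56.201279
roll angle φ = 12.019° = 0.20977112 rad
x = r_b·(cos φ + φ·sin φ) = 56.201279·(0.97807860 + 0.20977112·0.20823605) = 57.424247
y = r_b·(sin φ − φ·cos φ) = 56.201279·(0.20823605 − 0.20977112·0.97807860) = 0.172167

x=57.424247 y=0.172167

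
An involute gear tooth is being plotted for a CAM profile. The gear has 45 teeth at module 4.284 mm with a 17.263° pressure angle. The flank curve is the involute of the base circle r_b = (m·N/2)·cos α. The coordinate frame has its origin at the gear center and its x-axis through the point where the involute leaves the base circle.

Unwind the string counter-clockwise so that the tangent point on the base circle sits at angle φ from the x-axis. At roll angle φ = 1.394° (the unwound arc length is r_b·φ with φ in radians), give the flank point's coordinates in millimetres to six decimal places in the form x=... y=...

x=92.075124 y=0.000442

pitch radius r_p = m·N/2 = 4.284·45/2 = 96.390000
base radius r_b = r_p·cos α = 96.390000·cos 17.263° = 92.047885
roll angle φ = 1.394° = 0.02432989 rad
x = r_b·(cos φ + φ·sin φ) = 92.047885·(0.99970404 + 0.02432989·0.02432749) = 92.075124
y = r_b·(sin φ − φ·cos φ) = 92.047885·(0.02432749 − 0.02432989·0.99970404) = 0.000442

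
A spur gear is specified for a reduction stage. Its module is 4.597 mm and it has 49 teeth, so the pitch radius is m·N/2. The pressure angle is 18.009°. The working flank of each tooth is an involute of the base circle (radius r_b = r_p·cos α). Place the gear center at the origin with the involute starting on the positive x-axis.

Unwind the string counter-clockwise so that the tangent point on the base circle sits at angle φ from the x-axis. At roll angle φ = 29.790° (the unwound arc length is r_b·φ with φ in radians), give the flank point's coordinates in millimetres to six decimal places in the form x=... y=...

pitch radius r_p = m·N/2 = 4.597·49/2 = 112.626500
base radius r_b = r_p·cos α = 112.626500·cos 18.009° = 107.108698
roll angle φ = 29.790° = 0.51993358 rad
x = r_b·(cos φ + φ·sin φ) = 107.108698·(0.86785218 + 0.51993358·0.49682250) = 120.622269
y = r_b·(sin φ − φ·cos φ) = 107.108698·(0.49682250 − 0.51993358·0.86785218) = 4.883836

x=120.622269 y=4.883836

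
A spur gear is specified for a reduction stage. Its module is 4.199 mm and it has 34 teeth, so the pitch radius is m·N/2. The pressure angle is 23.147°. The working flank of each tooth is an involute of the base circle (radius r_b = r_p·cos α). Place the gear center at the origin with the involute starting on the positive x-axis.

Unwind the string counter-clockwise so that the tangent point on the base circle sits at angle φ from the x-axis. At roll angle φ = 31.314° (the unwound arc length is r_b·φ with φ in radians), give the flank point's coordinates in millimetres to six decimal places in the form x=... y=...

x=74.719417 y=3.466128

pitch radius r_p = m·N/2 = 4.199·34/2 = 71.383000
base radius r_b = r_p·cos α = 71.383000·cos 23.147° = 65.636622
roll angle φ = 31.314° = 0.54653240 rad
x = r_b·(cos φ + φ·sin φ) = 65.636622·(0.85433186 + 0.54653240·0.51972788) = 74.719417
y = r_b·(sin φ − φ·cos φ) = 65.636622·(0.51972788 − 0.54653240·0.85433186) = 3.466128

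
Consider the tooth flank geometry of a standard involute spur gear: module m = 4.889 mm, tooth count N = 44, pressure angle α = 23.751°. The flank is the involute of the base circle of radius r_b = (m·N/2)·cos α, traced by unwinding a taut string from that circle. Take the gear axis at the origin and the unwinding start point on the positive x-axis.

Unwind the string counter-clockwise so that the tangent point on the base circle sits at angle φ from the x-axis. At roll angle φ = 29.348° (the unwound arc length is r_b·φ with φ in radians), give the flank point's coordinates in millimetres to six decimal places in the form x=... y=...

x=110.528339 y=4.295533

pitch radius r_p = m·N/2 = 4.889·44/2 = 107.558000
base radius r_b = r_p·cos α = 107.558000·cos 23.751° = 98.448316
roll angle φ = 29.348° = 0.51221923 rad
x = r_b·(cos φ + φ·sin φ) = 98.448316·(0.87165898 + 0.51221923·0.49011286) = 110.528339
y = r_b·(sin φ − φ·cos φ) = 98.448316·(0.49011286 − 0.51221923·0.87165898) = 4.295533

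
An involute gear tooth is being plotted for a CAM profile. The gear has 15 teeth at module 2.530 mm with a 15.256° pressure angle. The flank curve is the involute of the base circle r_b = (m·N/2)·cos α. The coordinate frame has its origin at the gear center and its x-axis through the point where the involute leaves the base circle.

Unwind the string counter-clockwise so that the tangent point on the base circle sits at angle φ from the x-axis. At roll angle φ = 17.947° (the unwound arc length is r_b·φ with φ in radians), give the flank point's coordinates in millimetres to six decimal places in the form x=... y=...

x=19.182476 y=0.185704

pitch radius r_p = m·N/2 = 2.530·15/2 = 18.975000
base radius r_b = r_p·cos α = 18.975000·cos 15.256° = 18.306317
roll angle φ = 17.947° = 0.31323424 rad
x = r_b·(cos φ + φ·sin φ) = 18.306317·(0.95134196 + 0.31323424·0.30813711) = 19.182476
y = r_b·(sin φ − φ·cos φ) = 18.306317·(0.30813711 − 0.31323424·0.95134196) = 0.185704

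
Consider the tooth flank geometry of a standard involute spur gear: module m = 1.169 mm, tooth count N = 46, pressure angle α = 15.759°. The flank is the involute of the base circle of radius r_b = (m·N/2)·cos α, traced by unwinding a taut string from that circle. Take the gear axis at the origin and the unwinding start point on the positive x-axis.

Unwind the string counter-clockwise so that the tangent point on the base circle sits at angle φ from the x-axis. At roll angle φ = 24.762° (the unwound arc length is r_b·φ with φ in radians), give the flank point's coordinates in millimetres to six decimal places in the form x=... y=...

x=28.181284 y=0.683342

pitch radius r_p = m·N/2 = 1.169·46/2 = 26.887000
base radius r_b = r_p·cos α = 26.887000·cos 15.759° = 25.876387
roll angle φ = 24.762° = 0.43217843 rad
x = r_b·(cos φ + φ·sin φ) = 25.876387·(0.90805547 + 0.43217843·0.41884993) = 28.181284
y = r_b·(sin φ − φ·cos φ) = 25.876387·(0.41884993 − 0.43217843·0.90805547) = 0.683342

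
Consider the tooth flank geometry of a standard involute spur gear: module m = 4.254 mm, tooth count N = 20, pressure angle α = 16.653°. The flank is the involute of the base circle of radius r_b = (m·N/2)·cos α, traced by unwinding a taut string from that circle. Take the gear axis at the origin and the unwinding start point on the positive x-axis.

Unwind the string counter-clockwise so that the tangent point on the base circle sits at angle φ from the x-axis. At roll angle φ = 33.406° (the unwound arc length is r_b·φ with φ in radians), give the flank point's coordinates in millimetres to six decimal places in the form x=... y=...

pitch radius r_p = m·N/2 = 4.254·20/2 = 42.540000
base radius r_b = r_p·cos α = 42.540000·cos 16.653° = 40.755783
roll angle φ = 33.406° = 0.58304469 rad
x = r_b·(cos φ + φ·sin φ) = 40.755783·(0.83479021 + 0.58304469·0.55056816) = 47.105373
y = r_b·(sin φ − φ·cos φ) = 40.755783·(0.55056816 − 0.58304469·0.83479021) = 2.602182

x=47.105373 y=2.602182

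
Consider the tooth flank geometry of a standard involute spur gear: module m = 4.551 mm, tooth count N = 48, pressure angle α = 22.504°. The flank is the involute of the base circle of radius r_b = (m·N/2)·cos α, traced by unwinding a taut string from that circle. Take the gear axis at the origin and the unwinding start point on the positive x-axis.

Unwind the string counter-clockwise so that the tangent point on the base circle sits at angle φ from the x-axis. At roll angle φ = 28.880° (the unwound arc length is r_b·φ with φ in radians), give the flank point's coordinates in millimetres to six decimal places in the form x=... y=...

x=112.922705 y=4.199029

pitch radius r_p = m·N/2 = 4.551·48/2 = 109.224000
base radius r_b = r_p·cos α = 109.224000·cos 22.504° = 100.906900
roll angle φ = 28.880° = 0.50405109 rad
x = r_b·(cos φ + φ·sin φ) = 100.906900·(0.87563317 + 0.50405109·0.48297676) = 112.922705
y = r_b·(sin φ − φ·cos φ) = 100.906900·(0.48297676 − 0.50405109·0.87563317) = 4.199029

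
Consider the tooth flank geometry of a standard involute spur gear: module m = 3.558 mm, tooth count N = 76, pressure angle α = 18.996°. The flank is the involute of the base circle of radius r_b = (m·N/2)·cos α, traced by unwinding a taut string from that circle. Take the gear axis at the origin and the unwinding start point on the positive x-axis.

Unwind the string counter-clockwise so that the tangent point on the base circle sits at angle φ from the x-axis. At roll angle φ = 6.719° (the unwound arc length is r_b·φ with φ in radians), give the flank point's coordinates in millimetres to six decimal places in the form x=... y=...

x=128.716977 y=0.068627

pitch radius r_p = m·N/2 = 3.558·76/2 = 135.204000
base radius r_b = r_p·cos α = 135.204000·cos 18.996° = 127.840966
roll angle φ = 6.719° = 0.11726867 rad
x = r_b·(cos φ + φ·sin φ) = 127.840966·(0.99313191 + 0.11726867·0.11700008) = 128.716977
y = r_b·(sin φ − φ·cos φ) = 127.840966·(0.11700008 − 0.11726867·0.99313191) = 0.068627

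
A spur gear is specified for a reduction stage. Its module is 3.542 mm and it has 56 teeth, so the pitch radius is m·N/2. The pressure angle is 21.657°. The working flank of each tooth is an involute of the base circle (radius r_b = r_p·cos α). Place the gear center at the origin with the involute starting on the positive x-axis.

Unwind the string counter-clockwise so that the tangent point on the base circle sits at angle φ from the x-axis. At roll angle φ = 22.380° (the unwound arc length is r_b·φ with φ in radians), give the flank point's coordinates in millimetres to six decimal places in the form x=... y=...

pitch radius r_p = m·N/2 = 3.542·56/2 = 99.176000
base radius r_b = r_p·cos α = 99.176000·cos 21.657° = 92.175146
roll angle φ = 22.380° = 0.39060469 rad
x = r_b·(cos φ + φ·sin φ) = 92.175146·(0.92467900 + 0.39060469·0.38074763) = 98.940876
y = r_b·(sin φ − φ·cos φ) = 92.175146·(0.38074763 − 0.39060469·0.92467900) = 1.803285

x=98.940876 y=1.803285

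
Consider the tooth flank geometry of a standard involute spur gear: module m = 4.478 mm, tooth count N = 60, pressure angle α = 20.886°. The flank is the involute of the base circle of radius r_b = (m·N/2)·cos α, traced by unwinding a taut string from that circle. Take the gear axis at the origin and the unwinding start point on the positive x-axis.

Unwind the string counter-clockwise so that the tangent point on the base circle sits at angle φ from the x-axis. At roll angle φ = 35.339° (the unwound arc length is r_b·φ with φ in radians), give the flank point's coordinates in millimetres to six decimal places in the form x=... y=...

pitch radius r_p = m·N/2 = 4.478·60/2 = 134.340000
base radius r_b = r_p·cos α = 134.340000·cos 20.886° = 125.512735
roll angle φ = 35.339° = 0.61678190 rad
x = r_b·(cos φ + φ·sin φ) = 125.512735·(0.81574407 + 0.61678190·0.57841302) = 147.163525
y = r_b·(sin φ − φ·cos φ) = 125.512735·(0.57841302 − 0.61678190·0.81574407) = 9.448202

x=147.163525 y=9.448202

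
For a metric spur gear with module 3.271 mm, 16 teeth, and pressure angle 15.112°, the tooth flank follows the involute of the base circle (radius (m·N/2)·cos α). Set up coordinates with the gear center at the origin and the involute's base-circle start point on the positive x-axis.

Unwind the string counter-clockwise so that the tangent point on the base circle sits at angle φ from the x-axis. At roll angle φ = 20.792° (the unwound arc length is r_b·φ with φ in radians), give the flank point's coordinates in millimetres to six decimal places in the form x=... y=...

pitch radius r_p = m·N/2 = 3.271·16/2 = 26.168000
base radius r_b = r_p·cos α = 26.168000·cos 15.112° = 25.263060
roll angle φ = 20.792° = 0.36288886 rad
x = r_b·(cos φ + φ·sin φ) = 25.263060·(0.93487525 + 0.36288886·0.35497643) = 26.872120
y = r_b·(sin φ − φ·cos φ) = 25.263060·(0.35497643 − 0.36288886·0.93487525) = 0.397151

x=26.872120 y=0.397151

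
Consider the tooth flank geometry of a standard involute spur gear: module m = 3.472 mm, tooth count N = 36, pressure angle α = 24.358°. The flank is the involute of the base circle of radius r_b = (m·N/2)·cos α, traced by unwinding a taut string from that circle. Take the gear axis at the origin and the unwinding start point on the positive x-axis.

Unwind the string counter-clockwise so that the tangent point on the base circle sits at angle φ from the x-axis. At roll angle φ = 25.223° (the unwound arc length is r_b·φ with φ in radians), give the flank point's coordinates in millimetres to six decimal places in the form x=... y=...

x=62.185314 y=1.587907

pitch radius r_p = m·N/2 = 3.472·36/2 = 62.496000
base radius r_b = r_p·cos α = 62.496000·cos 24.358° = 56.932996
roll angle φ = 25.223° = 0.44022440 rad
x = r_b·(cos φ + φ·sin φ) = 56.932996·(0.90465606 + 0.44022440·0.42614248) = 62.185314
y = r_b·(sin φ − φ·cos φ) = 56.932996·(0.42614248 − 0.44022440·0.90465606) = 1.587907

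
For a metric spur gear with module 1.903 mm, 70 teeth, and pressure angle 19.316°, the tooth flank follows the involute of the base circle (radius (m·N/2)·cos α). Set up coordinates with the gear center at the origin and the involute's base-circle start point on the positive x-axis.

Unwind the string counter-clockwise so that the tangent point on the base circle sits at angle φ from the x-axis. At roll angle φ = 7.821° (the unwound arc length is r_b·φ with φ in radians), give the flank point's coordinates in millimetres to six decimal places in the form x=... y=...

x=63.438578 y=0.053190

pitch radius r_p = m·N/2 = 1.903·70/2 = 66.605000
base radius r_b = r_p·cos α = 66.605000·cos 19.316° = 62.855712
roll angle φ = 7.821° = 0.13650220 rad
x = r_b·(cos φ + φ·sin φ) = 62.855712·(0.99069803 + 0.13650220·0.13607869) = 63.438578
y = r_b·(sin φ − φ·cos φ) = 62.855712·(0.13607869 − 0.13650220·0.99069803) = 0.053190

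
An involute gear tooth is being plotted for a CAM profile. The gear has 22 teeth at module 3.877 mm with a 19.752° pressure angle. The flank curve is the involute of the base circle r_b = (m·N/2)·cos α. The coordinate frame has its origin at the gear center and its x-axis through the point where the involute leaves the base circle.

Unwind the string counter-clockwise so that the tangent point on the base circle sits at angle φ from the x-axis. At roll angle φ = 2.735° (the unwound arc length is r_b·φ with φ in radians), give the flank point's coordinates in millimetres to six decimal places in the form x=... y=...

x=40.183534 y=0.001455

pitch radius r_p = m·N/2 = 3.877·22/2 = 42.647000
base radius r_b = r_p·cos α = 42.647000·cos 19.752° = 40.137830
roll angle φ = 2.735° = 0.04773476 rad
x = r_b·(cos φ + φ·sin φ) = 40.137830·(0.99886091 + 0.04773476·0.04771663) = 40.183534
y = r_b·(sin φ − φ·cos φ) = 40.137830·(0.04771663 − 0.04773476·0.99886091) = 0.001455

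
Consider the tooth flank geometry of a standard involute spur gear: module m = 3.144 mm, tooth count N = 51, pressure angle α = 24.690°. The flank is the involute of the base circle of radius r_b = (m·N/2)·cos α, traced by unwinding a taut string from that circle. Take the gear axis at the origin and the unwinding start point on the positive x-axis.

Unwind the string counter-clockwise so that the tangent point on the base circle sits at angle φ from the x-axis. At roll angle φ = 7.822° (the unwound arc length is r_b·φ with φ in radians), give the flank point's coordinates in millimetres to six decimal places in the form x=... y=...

x=73.518412 y=0.061665

pitch radius r_p = m·N/2 = 3.144·51/2 = 80.172000
base radius r_b = r_p·cos α = 80.172000·cos 24.690° = 72.842764
roll angle φ = 7.822° = 0.13651965 rad
x = r_b·(cos φ + φ·sin φ) = 72.842764·(0.99069566 + 0.13651965·0.13609598) = 73.518412
y = r_b·(sin φ − φ·cos φ) = 72.842764·(0.13609598 − 0.13651965·0.99069566) = 0.061665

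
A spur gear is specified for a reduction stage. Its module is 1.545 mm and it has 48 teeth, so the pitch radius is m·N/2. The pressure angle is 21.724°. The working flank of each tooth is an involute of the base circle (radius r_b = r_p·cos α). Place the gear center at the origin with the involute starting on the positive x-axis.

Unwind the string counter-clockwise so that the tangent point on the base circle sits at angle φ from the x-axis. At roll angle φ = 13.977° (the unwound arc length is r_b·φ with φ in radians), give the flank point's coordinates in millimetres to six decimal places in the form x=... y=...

pitch radius r_p = m·N/2 = 1.545·48/2 = 37.080000
base radius r_b = r_p·cos α = 37.080000·cos 21.724° = 34.446490
roll angle φ = 13.977° = 0.24394467 rad
x = r_b·(cos φ + φ·sin φ) = 34.446490·(0.97039276 + 0.24394467·0.24153237) = 35.456230
y = r_b·(sin φ − φ·cos φ) = 34.446490·(0.24153237 − 0.24394467·0.97039276) = 0.165696

x=35.456230 y=0.165696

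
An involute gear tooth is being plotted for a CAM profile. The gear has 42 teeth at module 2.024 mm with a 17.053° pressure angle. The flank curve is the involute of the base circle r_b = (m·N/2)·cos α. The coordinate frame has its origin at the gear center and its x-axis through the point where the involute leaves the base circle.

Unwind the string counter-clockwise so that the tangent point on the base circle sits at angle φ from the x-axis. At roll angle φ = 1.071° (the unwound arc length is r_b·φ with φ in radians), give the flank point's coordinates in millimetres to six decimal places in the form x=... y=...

x=40.642363 y=0.000088

pitch radius r_p = m·N/2 = 2.024·42/2 = 42.504000
base radius r_b = r_p·cos α = 42.504000·cos 17.053° = 40.635265
roll angle φ = 1.071° = 0.01869248 rad
x = r_b·(cos φ + φ·sin φ) = 40.635265·(0.99982530 + 0.01869248·0.01869139) = 40.642363
y = r_b·(sin φ − φ·cos φ) = 40.635265·(0.01869139 − 0.01869248·0.99982530) = 0.000088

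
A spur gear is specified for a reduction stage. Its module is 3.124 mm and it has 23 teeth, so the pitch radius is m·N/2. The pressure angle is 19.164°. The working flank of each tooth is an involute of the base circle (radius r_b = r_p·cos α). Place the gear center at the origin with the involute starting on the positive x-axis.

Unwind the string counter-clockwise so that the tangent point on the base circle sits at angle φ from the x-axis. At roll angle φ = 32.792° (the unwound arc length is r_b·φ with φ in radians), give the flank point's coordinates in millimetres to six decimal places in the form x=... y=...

pitch radius r_p = m·N/2 = 3.124·23/2 = 35.926000
base radius r_b = r_p·cos α = 35.926000·cos 19.164° = 33.935082
roll angle φ = 32.792° = 0.57232837 rad
x = r_b·(cos φ + φ·sin φ) = 33.935082·(0.84064223 + 0.57232837·0.54159084) = 39.046046
y = r_b·(sin φ − φ·cos φ) = 33.935082·(0.54159084 − 0.57232837·0.84064223) = 2.051968

x=39.046046 y=2.051968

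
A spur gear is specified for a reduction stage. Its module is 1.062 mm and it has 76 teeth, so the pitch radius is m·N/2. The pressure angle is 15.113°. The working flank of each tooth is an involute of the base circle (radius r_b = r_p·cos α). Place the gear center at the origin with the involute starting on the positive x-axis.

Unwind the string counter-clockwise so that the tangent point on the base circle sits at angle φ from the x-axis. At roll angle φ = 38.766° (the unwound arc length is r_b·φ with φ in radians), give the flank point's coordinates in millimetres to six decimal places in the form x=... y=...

pitch radius r_p = m·N/2 = 1.062·76/2 = 40.356000
base radius r_b = r_p·cos α = 40.356000·cos 15.113° = 38.960227
roll angle φ = 38.766° = 0.67659434 rad
x = r_b·(cos φ + φ·sin φ) = 38.960227·(0.77970966 + 0.67659434·0.62614123) = 46.882917
y = r_b·(sin φ − φ·cos φ) = 38.960227·(0.62614123 − 0.67659434·0.77970966) = 3.841248

x=46.882917 y=3.841248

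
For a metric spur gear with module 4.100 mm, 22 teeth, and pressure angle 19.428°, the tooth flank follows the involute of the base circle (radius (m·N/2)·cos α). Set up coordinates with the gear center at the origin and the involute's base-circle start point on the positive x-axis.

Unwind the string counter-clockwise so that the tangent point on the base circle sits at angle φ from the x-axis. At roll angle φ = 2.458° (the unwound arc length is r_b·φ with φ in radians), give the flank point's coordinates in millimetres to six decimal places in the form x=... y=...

pitch radius r_p = m·N/2 = 4.100·22/2 = 45.100000
base radius r_b = r_p·cos α = 45.100000·cos 19.428° = 42.532016
roll angle φ = 2.458° = 0.04290019 rad
x = r_b·(cos φ + φ·sin φ) = 42.532016·(0.99907993 + 0.04290019·0.04288704) = 42.571136
y = r_b·(sin φ − φ·cos φ) = 42.532016·(0.04288704 − 0.04290019·0.99907993) = 0.001119

x=42.571136 y=0.001119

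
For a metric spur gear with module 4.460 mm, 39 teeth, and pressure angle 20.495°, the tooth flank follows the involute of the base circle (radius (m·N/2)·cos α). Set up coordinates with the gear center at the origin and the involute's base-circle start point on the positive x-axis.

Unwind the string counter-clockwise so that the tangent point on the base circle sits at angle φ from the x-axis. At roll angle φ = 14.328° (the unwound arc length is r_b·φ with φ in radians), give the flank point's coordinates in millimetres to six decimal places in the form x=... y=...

x=83.972577 y=0.422008

pitch radius r_p = m·N/2 = 4.460·39/2 = 86.970000
base radius r_b = r_p·cos α = 86.970000·cos 20.495° = 81.465038
roll angle φ = 14.328° = 0.25007078 rad
x = r_b·(cos φ + φ·sin φ) = 81.465038·(0.96889491 + 0.25007078·0.24747253) = 83.972577
y = r_b·(sin φ − φ·cos φ) = 81.465038·(0.24747253 − 0.25007078·0.96889491) = 0.422008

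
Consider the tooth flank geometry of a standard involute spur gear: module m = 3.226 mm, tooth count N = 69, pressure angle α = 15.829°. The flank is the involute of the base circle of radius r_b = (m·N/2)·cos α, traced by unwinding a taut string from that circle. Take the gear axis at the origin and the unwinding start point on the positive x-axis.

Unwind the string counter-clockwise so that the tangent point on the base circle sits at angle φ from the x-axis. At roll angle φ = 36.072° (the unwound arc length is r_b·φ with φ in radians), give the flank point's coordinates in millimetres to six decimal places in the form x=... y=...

x=126.240393 y=8.558618

pitch radius r_p = m·N/2 = 3.226·69/2 = 111.297000
base radius r_b = r_p·cos α = 111.297000·cos 15.829° = 107.076624
roll angle φ = 36.072° = 0.62957517 rad
x = r_b·(cos φ + φ·sin φ) = 107.076624·(0.80827772 + 0.62957517·0.58880143) = 126.240393
y = r_b·(sin φ − φ·cos φ) = 107.076624·(0.58880143 − 0.62957517·0.80827772) = 8.558618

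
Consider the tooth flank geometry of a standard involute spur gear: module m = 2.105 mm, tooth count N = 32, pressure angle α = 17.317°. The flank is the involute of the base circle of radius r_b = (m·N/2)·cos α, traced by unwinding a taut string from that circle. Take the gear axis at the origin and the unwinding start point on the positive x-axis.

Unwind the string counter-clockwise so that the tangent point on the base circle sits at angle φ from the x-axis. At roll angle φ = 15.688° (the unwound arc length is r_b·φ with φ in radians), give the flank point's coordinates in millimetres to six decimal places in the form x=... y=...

pitch radius r_p = m·N/2 = 2.105·32/2 = 33.680000
base radius r_b = r_p·cos α = 33.680000·cos 17.317° = 32.153371
roll angle φ = 15.688° = 0.27380725 rad
x = r_b·(cos φ + φ·sin φ) = 32.153371·(0.96274840 + 0.27380725·0.27039881) = 33.336150
y = r_b·(sin φ − φ·cos φ) = 32.153371·(0.27039881 − 0.27380725·0.96274840) = 0.218364

x=33.336150 y=0.218364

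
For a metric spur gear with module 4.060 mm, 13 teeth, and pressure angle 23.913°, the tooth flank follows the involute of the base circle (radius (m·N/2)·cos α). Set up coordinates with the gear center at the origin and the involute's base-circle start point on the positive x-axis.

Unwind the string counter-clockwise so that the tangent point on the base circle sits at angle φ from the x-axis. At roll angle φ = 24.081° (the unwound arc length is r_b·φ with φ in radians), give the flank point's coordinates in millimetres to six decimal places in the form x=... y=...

x=26.162326 y=0.586551

pitch radius r_p = m·N/2 = 4.060·13/2 = 26.390000
base radius r_b = r_p·cos α = 26.390000·cos 23.913° = 24.124735
roll angle φ = 24.081° = 0.42029274 rad
x = r_b·(cos φ + φ·sin φ) = 24.124735·(0.91296953 + 0.42029274·0.40802773) = 26.162326
y = r_b·(sin φ − φ·cos φ) = 24.124735·(0.40802773 − 0.42029274·0.91296953) = 0.586551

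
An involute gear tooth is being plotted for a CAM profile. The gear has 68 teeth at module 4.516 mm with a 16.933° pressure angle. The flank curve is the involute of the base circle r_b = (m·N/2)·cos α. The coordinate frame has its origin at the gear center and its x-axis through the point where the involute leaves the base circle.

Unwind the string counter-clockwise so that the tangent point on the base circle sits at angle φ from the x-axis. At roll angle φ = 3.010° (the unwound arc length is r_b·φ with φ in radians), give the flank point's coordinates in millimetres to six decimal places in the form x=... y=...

x=147.089807 y=0.007097

pitch radius r_p = m·N/2 = 4.516·68/2 = 153.544000
base radius r_b = r_p·cos α = 153.544000·cos 16.933° = 146.887252
roll angle φ = 3.010° = 0.05253441 rad
x = r_b·(cos φ + φ·sin φ) = 146.887252·(0.99862039 + 0.05253441·0.05251025) = 147.089807
y = r_b·(sin φ − φ·cos φ) = 146.887252·(0.05251025 − 0.05253441·0.99862039) = 0.007097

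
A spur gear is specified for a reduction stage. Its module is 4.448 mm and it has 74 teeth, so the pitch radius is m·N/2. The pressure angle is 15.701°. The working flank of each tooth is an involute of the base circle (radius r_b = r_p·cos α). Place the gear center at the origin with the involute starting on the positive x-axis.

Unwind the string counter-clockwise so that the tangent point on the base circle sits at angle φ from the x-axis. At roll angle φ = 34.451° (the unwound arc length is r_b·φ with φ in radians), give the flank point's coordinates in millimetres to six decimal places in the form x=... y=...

pitch radius r_p = m·N/2 = 4.448·74/2 = 164.576000
base radius r_b = r_p·cos α = 164.576000·cos 15.701° = 158.435180
roll angle φ = 34.451° = 0.60128338 rad
x = r_b·(cos φ + φ·sin φ) = 158.435180·(0.82461028 + 0.60128338·0.56570123) = 184.538489
y = r_b·(sin φ − φ·cos φ) = 158.435180·(0.56570123 − 0.60128338·0.82461028) = 11.070938

x=184.538489 y=11.070938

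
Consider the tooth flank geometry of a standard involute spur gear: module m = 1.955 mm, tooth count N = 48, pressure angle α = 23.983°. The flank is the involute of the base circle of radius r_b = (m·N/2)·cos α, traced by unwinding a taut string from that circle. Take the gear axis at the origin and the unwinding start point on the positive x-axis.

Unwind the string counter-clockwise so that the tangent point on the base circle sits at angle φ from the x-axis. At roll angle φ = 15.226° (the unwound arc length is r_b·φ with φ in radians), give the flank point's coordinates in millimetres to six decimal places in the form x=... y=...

pitch radius r_p = m·N/2 = 1.955·48/2 = 46.920000
base radius r_b = r_p·cos α = 46.920000·cos 23.983° = 42.869213
roll angle φ = 15.226° = 0.26574383 rad
x = r_b·(cos φ + φ·sin φ) = 42.869213·(0.96489742 + 0.26574383·0.26262706) = 44.356301
y = r_b·(sin φ − φ·cos φ) = 42.869213·(0.26262706 − 0.26574383·0.96489742) = 0.266283

x=44.356301 y=0.266283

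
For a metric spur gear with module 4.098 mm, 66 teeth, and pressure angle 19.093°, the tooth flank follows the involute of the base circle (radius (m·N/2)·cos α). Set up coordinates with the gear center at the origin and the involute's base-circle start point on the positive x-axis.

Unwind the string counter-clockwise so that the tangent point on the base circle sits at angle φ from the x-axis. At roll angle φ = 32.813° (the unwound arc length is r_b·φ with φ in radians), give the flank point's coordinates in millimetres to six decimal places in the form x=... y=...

x=147.064319 y=7.741942

pitch radius r_p = m·N/2 = 4.098·66/2 = 135.234000
base radius r_b = r_p·cos α = 135.234000·cos 19.093° = 127.794627
roll angle φ = 32.813° = 0.57269489 rad
x = r_b·(cos φ + φ·sin φ) = 127.794627·(0.84044367 + 0.57269489·0.54189891) = 147.064319
y = r_b·(sin φ − φ·cos φ) = 127.794627·(0.54189891 − 0.57269489·0.84044367) = 7.741942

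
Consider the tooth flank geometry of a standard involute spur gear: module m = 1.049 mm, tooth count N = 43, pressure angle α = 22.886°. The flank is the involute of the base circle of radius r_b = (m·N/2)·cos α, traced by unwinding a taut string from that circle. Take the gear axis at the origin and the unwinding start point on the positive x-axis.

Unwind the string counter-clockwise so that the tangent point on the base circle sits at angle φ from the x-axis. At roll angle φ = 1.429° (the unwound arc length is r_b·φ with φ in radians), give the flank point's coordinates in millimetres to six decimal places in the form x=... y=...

pitch radius r_p = m·N/2 = 1.049·43/2 = 22.553500
base radius r_b = r_p·cos α = 22.553500·cos 22.886° = 20.778099
roll angle φ = 1.429° = 0.02494076 rad
x = r_b·(cos φ + φ·sin φ) = 20.778099·(0.99968900 + 0.02494076·0.02493817) = 20.784560
y = r_b·(sin φ − φ·cos φ) = 20.778099·(0.02493817 − 0.02494076·0.99968900) = 0.000107

x=20.784560 y=0.000107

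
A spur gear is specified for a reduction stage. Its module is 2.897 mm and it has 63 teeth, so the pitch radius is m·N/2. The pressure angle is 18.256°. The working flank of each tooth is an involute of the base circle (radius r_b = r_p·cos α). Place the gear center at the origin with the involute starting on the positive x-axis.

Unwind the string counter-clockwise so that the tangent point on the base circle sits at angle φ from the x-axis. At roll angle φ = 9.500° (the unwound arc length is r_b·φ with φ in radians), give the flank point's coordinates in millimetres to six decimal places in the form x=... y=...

x=87.845348 y=0.131316

pitch radius r_p = m·N/2 = 2.897·63/2 = 91.255500
base radius r_b = r_p·cos α = 91.255500·cos 18.256° = 86.662275
roll angle φ = 9.500° = 0.16580628 rad
x = r_b·(cos φ + φ·sin φ) = 86.662275·(0.98628560 + 0.16580628·0.16504761) = 87.845348
y = r_b·(sin φ − φ·cos φ) = 86.662275·(0.16504761 − 0.16580628·0.98628560) = 0.131316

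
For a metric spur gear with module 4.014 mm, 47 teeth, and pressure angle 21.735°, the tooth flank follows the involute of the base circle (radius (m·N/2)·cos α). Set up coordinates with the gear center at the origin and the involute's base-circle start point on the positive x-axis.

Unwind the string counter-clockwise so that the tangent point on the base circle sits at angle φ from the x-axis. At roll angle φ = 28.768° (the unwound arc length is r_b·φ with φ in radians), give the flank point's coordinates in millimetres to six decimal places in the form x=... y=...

pitch radius r_p = m·N/2 = 4.014·47/2 = 94.329000
base radius r_b = r_p·cos α = 94.329000·cos 21.735° = 87.622824
roll angle φ = 28.768° = 0.50209632 rad
x = r_b·(cos φ + φ·sin φ) = 87.622824·(0.87657561 + 0.50209632·0.48126418) = 97.981295
y = r_b·(sin φ − φ·cos φ) = 87.622824·(0.48126418 − 0.50209632·0.87657561) = 3.604697

x=97.981295 y=3.604697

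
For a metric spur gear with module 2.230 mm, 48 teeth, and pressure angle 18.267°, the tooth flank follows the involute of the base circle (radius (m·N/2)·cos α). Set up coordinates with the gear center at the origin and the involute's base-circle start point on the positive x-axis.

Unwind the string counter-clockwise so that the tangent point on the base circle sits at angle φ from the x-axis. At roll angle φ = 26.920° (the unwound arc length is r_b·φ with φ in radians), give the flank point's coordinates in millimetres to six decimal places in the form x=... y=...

x=56.126747 y=1.718613

pitch radius r_p = m·N/2 = 2.230·48/2 = 53.520000
base radius r_b = r_p·cos α = 53.520000·cos 18.267° = 50.822922
roll angle φ = 26.920° = 0.46984263 rad
x = r_b·(cos φ + φ·sin φ) = 50.822922·(0.89163955 + 0.46984263·0.45274598) = 56.126747
y = r_b·(sin φ − φ·cos φ) = 50.822922·(0.45274598 − 0.46984263·0.89163955) = 1.718613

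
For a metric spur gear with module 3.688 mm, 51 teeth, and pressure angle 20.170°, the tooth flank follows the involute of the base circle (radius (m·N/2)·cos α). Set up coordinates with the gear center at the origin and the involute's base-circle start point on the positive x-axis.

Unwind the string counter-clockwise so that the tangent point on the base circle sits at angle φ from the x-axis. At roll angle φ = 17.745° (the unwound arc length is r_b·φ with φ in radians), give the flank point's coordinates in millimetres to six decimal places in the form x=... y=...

pitch radius r_p = m·N/2 = 3.688·51/2 = 94.044000
base radius r_b = r_p·cos α = 94.044000·cos 20.170° = 88.276629
roll angle φ = 17.745° = 0.30970868 rad
x = r_b·(cos φ + φ·sin φ) = 88.276629·(0.95242240 + 0.30970868·0.30478119) = 92.409368
y = r_b·(sin φ − φ·cos φ) = 88.276629·(0.30478119 − 0.30970868·0.95242240) = 0.865791

x=92.409368 y=0.865791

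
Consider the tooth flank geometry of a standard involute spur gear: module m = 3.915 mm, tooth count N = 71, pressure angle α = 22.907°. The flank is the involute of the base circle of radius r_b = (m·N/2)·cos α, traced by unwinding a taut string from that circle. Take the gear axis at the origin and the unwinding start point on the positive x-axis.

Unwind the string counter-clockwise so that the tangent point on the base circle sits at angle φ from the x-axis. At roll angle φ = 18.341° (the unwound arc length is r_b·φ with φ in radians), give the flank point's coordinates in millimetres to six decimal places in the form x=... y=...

pitch radius r_p = m·N/2 = 3.915·71/2 = 138.982500
base radius r_b = r_p·cos α = 138.982500·cos 22.907° = 128.022042
roll angle φ = 18.341° = 0.32011084 rad
x = r_b·(cos φ + φ·sin φ) = 128.022042·(0.94920055 + 0.32011084·0.31467177) = 134.414233
y = r_b·(sin φ − φ·cos φ) = 128.022042·(0.31467177 − 0.32011084·0.94920055) = 1.385504

x=134.414233 y=1.385504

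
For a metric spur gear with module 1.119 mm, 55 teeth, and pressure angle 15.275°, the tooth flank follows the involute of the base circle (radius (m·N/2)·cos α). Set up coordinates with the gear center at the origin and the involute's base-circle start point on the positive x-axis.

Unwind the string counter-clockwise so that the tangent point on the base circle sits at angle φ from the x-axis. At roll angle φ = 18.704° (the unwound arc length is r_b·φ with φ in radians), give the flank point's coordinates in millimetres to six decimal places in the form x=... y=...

x=31.225236 y=0.340582

pitch radius r_p = m·N/2 = 1.119·55/2 = 30.772500
base radius r_b = r_p·cos α = 30.772500·cos 15.275° = 29.685383
roll angle φ = 18.704° = 0.32644638 rad
x = r_b·(cos φ + φ·sin φ) = 29.685383·(0.94718789 + 0.32644638·0.32067912) = 31.225236
y = r_b·(sin φ − φ·cos φ) = 29.685383·(0.32067912 − 0.32644638·0.94718789) = 0.340582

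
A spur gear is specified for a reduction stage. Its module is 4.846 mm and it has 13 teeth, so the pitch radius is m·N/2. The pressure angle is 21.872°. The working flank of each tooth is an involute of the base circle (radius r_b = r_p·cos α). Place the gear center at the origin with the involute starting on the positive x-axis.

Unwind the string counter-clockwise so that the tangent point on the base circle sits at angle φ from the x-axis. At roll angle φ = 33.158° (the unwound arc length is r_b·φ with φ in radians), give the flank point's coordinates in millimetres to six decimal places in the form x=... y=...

pitch radius r_p = m·N/2 = 4.846·13/2 = 31.499000
base radius r_b = r_p·cos α = 31.499000·cos 21.872° = 29.231652
roll angle φ = 33.158° = 0.57871627 rad
x = r_b·(cos φ + φ·sin φ) = 29.231652·(0.83716547 + 0.57871627·0.54694970) = 33.724387
y = r_b·(sin φ − φ·cos φ) = 29.231652·(0.54694970 − 0.57871627·0.83716547) = 1.826055

x=33.724387 y=1.826055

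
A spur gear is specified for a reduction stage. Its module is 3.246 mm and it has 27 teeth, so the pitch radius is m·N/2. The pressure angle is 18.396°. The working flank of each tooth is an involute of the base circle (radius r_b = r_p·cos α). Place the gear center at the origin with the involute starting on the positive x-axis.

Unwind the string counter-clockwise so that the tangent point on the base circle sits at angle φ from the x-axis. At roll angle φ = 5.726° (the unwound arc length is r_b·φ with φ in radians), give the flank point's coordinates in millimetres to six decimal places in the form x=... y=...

x=41.788792 y=0.013821

pitch radius r_p = m·N/2 = 3.246·27/2 = 43.821000
base radius r_b = r_p·cos α = 43.821000·cos 18.396° = 41.581661
roll angle φ = 5.726° = 0.09993755 rad
x = r_b·(cos φ + φ·sin φ) = 41.581661·(0.99501040 + 0.09993755·0.09977128) = 41.788792
y = r_b·(sin φ − φ·cos φ) = 41.581661·(0.09977128 − 0.09993755·0.99501040) = 0.013821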